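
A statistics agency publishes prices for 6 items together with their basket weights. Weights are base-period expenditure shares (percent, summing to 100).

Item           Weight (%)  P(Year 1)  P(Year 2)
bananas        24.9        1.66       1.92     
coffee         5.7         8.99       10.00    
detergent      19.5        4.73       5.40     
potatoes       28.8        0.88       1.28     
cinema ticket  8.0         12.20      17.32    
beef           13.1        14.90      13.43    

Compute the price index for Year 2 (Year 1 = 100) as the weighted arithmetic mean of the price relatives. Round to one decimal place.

122.5

bananas: 24.9 × (1.92/1.66) = 24.9 × 1.156627 = 28.8000
coffee: 5.7 × (10.00/8.99) = 5.7 × 1.112347 = 6.3404
detergent: 19.5 × (5.40/4.73) = 19.5 × 1.141649 = 22.2622
potatoes: 28.8 × (1.28/0.88) = 28.8 × 1.454545 = 41.8909
cinema ticket: 8.0 × (17.32/12.20) = 8.0 × 1.419672 = 11.3574
beef: 13.1 × (13.43/14.90) = 13.1 × 0.901342 = 11.8076
Index = Σ wᵢ·(p₁ᵢ/p₀ᵢ) = 28.8000 + 6.3404 + 22.2622 + 41.8909 + 11.3574 + 11.8076 = 122.4584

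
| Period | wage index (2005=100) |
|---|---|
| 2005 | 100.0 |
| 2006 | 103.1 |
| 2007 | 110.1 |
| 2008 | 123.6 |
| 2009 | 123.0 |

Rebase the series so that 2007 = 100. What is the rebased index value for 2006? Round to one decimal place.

93.6

Rebased(2006) = 103.1 / 110.1 × 100 = 93.6421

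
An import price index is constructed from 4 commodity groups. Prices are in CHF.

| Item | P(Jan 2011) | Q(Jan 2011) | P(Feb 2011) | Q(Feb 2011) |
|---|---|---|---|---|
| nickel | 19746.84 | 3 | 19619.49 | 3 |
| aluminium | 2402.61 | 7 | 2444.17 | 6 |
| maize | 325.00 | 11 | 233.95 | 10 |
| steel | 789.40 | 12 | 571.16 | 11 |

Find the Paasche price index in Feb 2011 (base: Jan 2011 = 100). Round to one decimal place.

96.0

Paasche price index uses current-period quantities as weights.
ΣP(Feb 2011)·Q(Feb 2011) = 19619.49×3 + 2444.17×6 + 233.95×10 + 571.16×11 = 58858.47 + 14665.02 + 2339.5 + 6282.76 = 82145.75
ΣP(Jan 2011)·Q(Feb 2011) = 19746.84×3 + 2402.61×6 + 325.00×10 + 789.40×11 = 59240.52 + 14415.66 + 3250 + 8683.4 = 85589.58
Index = 82145.75 / 85589.58 × 100 = 95.9763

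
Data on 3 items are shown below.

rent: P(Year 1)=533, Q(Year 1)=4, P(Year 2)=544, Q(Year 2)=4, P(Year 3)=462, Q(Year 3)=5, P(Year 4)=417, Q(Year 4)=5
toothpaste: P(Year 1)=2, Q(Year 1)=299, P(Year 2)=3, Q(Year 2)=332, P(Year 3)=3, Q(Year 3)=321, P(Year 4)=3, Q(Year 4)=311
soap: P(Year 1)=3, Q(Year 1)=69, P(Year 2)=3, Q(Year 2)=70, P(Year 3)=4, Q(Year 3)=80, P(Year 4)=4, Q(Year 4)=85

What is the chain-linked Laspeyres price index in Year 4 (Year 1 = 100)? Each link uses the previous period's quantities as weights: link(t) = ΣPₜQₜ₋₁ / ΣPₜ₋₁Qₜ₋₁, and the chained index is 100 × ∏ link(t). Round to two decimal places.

96.70

Link Year 1→Year 2:
ΣP(Year 2)Q(Year 1) = 544×4 + 3×299 + 3×69 = 2176 + 897 + 207 = 3280
ΣP(Year 1)Q(Year 1) = 533×4 + 2×299 + 3×69 = 2132 + 598 + 207 = 2937
link = 3280/2937 = 1.116786
Link Year 2→Year 3:
ΣP(Year 3)Q(Year 2) = 462×4 + 3×332 + 4×70 = 1848 + 996 + 280 = 3124
ΣP(Year 2)Q(Year 2) = 544×4 + 3×332 + 3×70 = 2176 + 996 + 210 = 3382
link = 3124/3382 = 0.923714
Link Year 3→Year 4:
ΣP(Year 4)Q(Year 3) = 417×5 + 3×321 + 4×80 = 2085 + 963 + 320 = 3368
ΣP(Year 3)Q(Year 3) = 462×5 + 3×321 + 4×80 = 2310 + 963 + 320 = 3593
link = 3368/3593 = 0.937378
Chained index = 100 × 1.116786 × 0.923714 × 0.937378 = 96.6990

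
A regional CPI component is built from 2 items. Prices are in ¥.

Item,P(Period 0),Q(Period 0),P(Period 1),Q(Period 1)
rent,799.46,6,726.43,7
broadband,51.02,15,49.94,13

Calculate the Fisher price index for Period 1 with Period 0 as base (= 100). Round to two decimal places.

Laspeyres component (base-period weights):
ΣP(Period 1)Q(Period 0) = 726.43×6 + 49.94×15 = 4358.58 + 749.1 = 5107.68
ΣP(Period 0)Q(Period 0) = 799.46×6 + 51.02×15 = 4796.76 + 765.3 = 5562.06
L = 5107.68 / 5562.06 × 100 = 91.8307
Paasche component (current-period weights):
ΣP(Period 1)Q(Period 1) = 726.43×7 + 49.94×13 = 5085.01 + 649.22 = 5734.23
ΣP(Period 0)Q(Period 1) = 799.46×7 + 51.02×13 = 5596.22 + 663.26 = 6259.48
P = 5734.23 / 6259.48 × 100 = 91.6087
Fisher = √(L × P) = √(91.8307 × 91.6087) = 91.7197

91.72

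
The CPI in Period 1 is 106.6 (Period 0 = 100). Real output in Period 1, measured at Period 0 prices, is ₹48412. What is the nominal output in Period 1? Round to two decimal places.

51607.19

Nominal = Real × (Index/100) = 48412 × (106.6/100)
        = 48412 × 1.066 = 51607.1920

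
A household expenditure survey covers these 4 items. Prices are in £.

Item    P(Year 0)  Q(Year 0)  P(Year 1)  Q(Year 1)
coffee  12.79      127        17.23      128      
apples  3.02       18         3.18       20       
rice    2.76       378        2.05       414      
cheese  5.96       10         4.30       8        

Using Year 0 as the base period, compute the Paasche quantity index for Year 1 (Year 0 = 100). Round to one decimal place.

Paasche quantity index uses current-period prices as weights.
ΣP(Year 1)·Q(Year 1) = 17.23×128 + 3.18×20 + 2.05×414 + 4.30×8 = 2205.44 + 63.6 + 848.7 + 34.4 = 3152.14
ΣP(Year 1)·Q(Year 0) = 17.23×127 + 3.18×18 + 2.05×378 + 4.30×10 = 2188.21 + 57.24 + 774.9 + 43 = 3063.35
Index = 3152.14 / 3063.35 × 100 = 102.8985

102.9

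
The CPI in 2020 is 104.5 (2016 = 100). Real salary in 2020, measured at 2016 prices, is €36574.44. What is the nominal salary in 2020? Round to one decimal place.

Nominal = Real × (Index/100) = 36574.44 × (104.5/100)
        = 36574.44 × 1.045 = 38220.2898

38220.3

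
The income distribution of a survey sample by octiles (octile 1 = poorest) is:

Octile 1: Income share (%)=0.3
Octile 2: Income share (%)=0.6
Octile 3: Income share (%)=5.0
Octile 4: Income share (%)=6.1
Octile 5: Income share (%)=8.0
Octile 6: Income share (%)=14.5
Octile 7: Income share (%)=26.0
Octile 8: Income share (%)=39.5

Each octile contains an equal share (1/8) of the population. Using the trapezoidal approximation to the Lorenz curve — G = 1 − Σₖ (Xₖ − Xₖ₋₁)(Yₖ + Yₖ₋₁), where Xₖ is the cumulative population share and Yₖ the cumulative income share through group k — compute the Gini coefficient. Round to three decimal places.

Cumulative income shares Yₖ: 0.0030, 0.0090, 0.0590, 0.1200, 0.2000, 0.3450, 0.6050, 1.0000
Σ (Xₖ−Xₖ₋₁)(Yₖ+Yₖ₋₁) = (1/8)(0.0030+0.0000) + (1/8)(0.0090+0.0030) + (1/8)(0.0590+0.0090) + (1/8)(0.1200+0.0590) + (1/8)(0.2000+0.1200) + (1/8)(0.3450+0.2000) + (1/8)(0.6050+0.3450) + (1/8)(1.0000+0.6050)
  = 0.0004 + 0.0015 + 0.0085 + 0.0224 + 0.0400 + 0.0681 + 0.1187 + 0.2006 = 0.4602
G = 1 − 0.4602 = 0.5397

0.540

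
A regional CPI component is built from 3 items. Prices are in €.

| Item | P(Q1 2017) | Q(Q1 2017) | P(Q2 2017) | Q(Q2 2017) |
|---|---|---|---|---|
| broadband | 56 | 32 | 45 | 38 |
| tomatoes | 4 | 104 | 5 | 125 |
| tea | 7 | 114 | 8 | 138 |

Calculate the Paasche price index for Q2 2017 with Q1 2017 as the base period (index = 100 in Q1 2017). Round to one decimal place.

Paasche price index uses current-period quantities as weights.
ΣP(Q2 2017)·Q(Q2 2017) = 45×38 + 5×125 + 8×138 = 1710 + 625 + 1104 = 3439
ΣP(Q1 2017)·Q(Q2 2017) = 56×38 + 4×125 + 7×138 = 2128 + 500 + 966 = 3594
Index = 3439 / 3594 × 100 = 95.6873

95.7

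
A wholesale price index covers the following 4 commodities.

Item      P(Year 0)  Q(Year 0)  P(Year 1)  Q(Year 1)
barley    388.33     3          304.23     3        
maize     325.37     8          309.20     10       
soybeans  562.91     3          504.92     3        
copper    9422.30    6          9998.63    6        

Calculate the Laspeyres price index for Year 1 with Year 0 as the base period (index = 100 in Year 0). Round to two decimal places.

104.68

Laspeyres price index uses base-period quantities as weights.
ΣP(Year 1)·Q(Year 0) = 304.23×3 + 309.20×8 + 504.92×3 + 9998.63×6 = 912.69 + 2473.6 + 1514.76 + 59991.78 = 64892.83
ΣP(Year 0)·Q(Year 0) = 388.33×3 + 325.37×8 + 562.91×3 + 9422.30×6 = 1164.99 + 2602.96 + 1688.73 + 56533.8 = 61990.48
Index = 64892.83 / 61990.48 × 100 = 104.6819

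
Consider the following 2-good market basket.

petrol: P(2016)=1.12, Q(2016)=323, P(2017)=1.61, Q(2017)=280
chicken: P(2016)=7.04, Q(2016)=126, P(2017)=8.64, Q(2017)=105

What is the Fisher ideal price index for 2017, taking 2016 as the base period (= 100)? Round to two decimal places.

Laspeyres component (base-period weights):
ΣP(2017)Q(2016) = 1.61×323 + 8.64×126 = 520.03 + 1088.64 = 1608.67
ΣP(2016)Q(2016) = 1.12×323 + 7.04×126 = 361.76 + 887.04 = 1248.8
L = 1608.67 / 1248.8 × 100 = 128.8173
Paasche component (current-period weights):
ΣP(2017)Q(2017) = 1.61×280 + 8.64×105 = 450.8 + 907.2 = 1358
ΣP(2016)Q(2017) = 1.12×280 + 7.04×105 = 313.6 + 739.2 = 1052.8
P = 1358 / 1052.8 × 100 = 128.9894
Fisher = √(L × P) = √(128.8173 × 128.9894) = 128.9033

128.90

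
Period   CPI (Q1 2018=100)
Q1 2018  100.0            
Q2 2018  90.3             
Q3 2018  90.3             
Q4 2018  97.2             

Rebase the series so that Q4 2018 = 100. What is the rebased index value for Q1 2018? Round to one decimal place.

Rebased(Q1 2018) = 100.0 / 97.2 × 100 = 102.8807

102.9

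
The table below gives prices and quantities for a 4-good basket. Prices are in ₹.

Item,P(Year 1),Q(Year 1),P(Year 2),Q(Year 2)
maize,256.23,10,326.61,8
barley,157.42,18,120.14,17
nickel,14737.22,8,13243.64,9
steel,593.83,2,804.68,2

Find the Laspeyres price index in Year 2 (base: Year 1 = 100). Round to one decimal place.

Laspeyres price index uses base-period quantities as weights.
ΣP(Year 2)·Q(Year 1) = 326.61×10 + 120.14×18 + 13243.64×8 + 804.68×2 = 3266.1 + 2162.52 + 105949.12 + 1609.36 = 112987.1
ΣP(Year 1)·Q(Year 1) = 256.23×10 + 157.42×18 + 14737.22×8 + 593.83×2 = 2562.3 + 2833.56 + 117897.76 + 1187.66 = 124481.28
Index = 112987.1 / 124481.28 × 100 = 90.7663

90.8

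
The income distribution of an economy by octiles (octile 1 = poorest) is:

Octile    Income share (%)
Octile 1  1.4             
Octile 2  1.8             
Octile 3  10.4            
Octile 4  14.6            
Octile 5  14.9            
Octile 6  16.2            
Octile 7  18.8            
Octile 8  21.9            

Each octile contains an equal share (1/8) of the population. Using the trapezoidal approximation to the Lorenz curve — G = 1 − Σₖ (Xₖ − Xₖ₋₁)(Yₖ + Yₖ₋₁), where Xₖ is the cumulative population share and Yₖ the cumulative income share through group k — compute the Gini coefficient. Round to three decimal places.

0.308

Cumulative income shares Yₖ: 0.0140, 0.0320, 0.1360, 0.2820, 0.4310, 0.5930, 0.7810, 1.0000
Σ (Xₖ−Xₖ₋₁)(Yₖ+Yₖ₋₁) = (1/8)(0.0140+0.0000) + (1/8)(0.0320+0.0140) + (1/8)(0.1360+0.0320) + (1/8)(0.2820+0.1360) + (1/8)(0.4310+0.2820) + (1/8)(0.5930+0.4310) + (1/8)(0.7810+0.5930) + (1/8)(1.0000+0.7810)
  = 0.0017 + 0.0057 + 0.0210 + 0.0523 + 0.0891 + 0.1280 + 0.1718 + 0.2226 = 0.6923
G = 1 − 0.6923 = 0.3077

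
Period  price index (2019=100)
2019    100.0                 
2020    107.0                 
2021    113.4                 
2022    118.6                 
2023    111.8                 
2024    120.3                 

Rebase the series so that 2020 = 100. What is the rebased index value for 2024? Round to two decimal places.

Rebased(2024) = 120.3 / 107.0 × 100 = 112.4299

112.43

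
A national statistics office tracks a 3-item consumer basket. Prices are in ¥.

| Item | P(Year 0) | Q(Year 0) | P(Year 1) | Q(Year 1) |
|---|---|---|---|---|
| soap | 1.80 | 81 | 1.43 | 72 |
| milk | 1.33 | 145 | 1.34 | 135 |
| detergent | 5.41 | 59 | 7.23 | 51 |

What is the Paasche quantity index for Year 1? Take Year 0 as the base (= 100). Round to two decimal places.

88.58

Paasche quantity index uses current-period prices as weights.
ΣP(Year 1)·Q(Year 1) = 1.43×72 + 1.34×135 + 7.23×51 = 102.96 + 180.9 + 368.73 = 652.59
ΣP(Year 1)·Q(Year 0) = 1.43×81 + 1.34×145 + 7.23×59 = 115.83 + 194.3 + 426.57 = 736.7
Index = 652.59 / 736.7 × 100 = 88.5829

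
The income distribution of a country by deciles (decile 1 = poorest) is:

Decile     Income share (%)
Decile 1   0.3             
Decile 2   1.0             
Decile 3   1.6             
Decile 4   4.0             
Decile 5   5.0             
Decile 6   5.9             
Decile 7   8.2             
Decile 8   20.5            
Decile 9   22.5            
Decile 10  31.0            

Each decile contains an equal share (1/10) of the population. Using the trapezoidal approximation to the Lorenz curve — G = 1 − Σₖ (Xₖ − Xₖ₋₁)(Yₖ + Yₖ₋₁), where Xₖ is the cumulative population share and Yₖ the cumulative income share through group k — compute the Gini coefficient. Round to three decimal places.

Cumulative income shares Yₖ: 0.0030, 0.0130, 0.0290, 0.0690, 0.1190, 0.1780, 0.2600, 0.4650, 0.6900, 1.0000
Σ (Xₖ−Xₖ₋₁)(Yₖ+Yₖ₋₁) = (1/10)(0.0030+0.0000) + (1/10)(0.0130+0.0030) + (1/10)(0.0290+0.0130) + (1/10)(0.0690+0.0290) + (1/10)(0.1190+0.0690) + (1/10)(0.1780+0.1190) + (1/10)(0.2600+0.1780) + (1/10)(0.4650+0.2600) + (1/10)(0.6900+0.4650) + (1/10)(1.0000+0.6900)
  = 0.0003 + 0.0016 + 0.0042 + 0.0098 + 0.0188 + 0.0297 + 0.0438 + 0.0725 + 0.1155 + 0.1690 = 0.4652
G = 1 − 0.4652 = 0.5348

0.535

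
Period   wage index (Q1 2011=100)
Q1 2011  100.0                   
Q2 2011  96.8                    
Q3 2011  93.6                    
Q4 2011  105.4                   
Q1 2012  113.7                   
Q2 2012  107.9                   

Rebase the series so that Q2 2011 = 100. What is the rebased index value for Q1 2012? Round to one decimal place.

Rebased(Q1 2012) = 113.7 / 96.8 × 100 = 117.4587

117.5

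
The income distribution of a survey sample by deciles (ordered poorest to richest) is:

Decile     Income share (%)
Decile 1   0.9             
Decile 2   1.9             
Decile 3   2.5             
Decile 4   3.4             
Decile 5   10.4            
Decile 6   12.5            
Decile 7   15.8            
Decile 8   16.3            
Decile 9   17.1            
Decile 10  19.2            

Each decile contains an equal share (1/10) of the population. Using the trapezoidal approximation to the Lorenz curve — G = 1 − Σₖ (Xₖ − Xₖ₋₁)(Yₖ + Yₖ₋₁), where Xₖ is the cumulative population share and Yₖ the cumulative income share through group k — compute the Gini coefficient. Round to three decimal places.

Cumulative income shares Yₖ: 0.0090, 0.0280, 0.0530, 0.0870, 0.1910, 0.3160, 0.4740, 0.6370, 0.8080, 1.0000
Σ (Xₖ−Xₖ₋₁)(Yₖ+Yₖ₋₁) = (1/10)(0.0090+0.0000) + (1/10)(0.0280+0.0090) + (1/10)(0.0530+0.0280) + (1/10)(0.0870+0.0530) + (1/10)(0.1910+0.0870) + (1/10)(0.3160+0.1910) + (1/10)(0.4740+0.3160) + (1/10)(0.6370+0.4740) + (1/10)(0.8080+0.6370) + (1/10)(1.0000+0.8080)
  = 0.0009 + 0.0037 + 0.0081 + 0.0140 + 0.0278 + 0.0507 + 0.0790 + 0.1111 + 0.1445 + 0.1808 = 0.6206
G = 1 − 0.6206 = 0.3794

0.379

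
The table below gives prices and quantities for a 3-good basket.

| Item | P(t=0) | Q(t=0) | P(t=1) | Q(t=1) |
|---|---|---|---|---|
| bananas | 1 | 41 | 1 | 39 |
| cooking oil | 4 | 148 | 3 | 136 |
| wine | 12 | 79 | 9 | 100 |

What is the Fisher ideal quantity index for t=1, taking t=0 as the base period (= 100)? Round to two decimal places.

Laspeyres component (base-period weights):
ΣP(t=0)Q(t=1) = 1×39 + 4×136 + 12×100 = 39 + 544 + 1200 = 1783
ΣP(t=0)Q(t=0) = 1×41 + 4×148 + 12×79 = 41 + 592 + 948 = 1581
L = 1783 / 1581 × 100 = 112.7767
Paasche component (current-period weights):
ΣP(t=1)Q(t=1) = 1×39 + 3×136 + 9×100 = 39 + 408 + 900 = 1347
ΣP(t=1)Q(t=0) = 1×41 + 3×148 + 9×79 = 41 + 444 + 711 = 1196
P = 1347 / 1196 × 100 = 112.6254
Fisher = √(L × P) = √(112.7767 × 112.6254) = 112.7010

112.70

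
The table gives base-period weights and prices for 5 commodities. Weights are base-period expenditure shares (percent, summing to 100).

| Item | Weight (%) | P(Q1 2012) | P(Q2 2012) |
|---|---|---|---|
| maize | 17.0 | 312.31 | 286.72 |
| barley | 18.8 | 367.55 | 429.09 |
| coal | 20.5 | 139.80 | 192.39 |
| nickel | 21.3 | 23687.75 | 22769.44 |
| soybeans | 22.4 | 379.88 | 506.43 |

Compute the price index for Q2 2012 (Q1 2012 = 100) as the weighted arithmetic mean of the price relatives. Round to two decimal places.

maize: 17.0 × (286.72/312.31) = 17.0 × 0.918062 = 15.6071
barley: 18.8 × (429.09/367.55) = 18.8 × 1.167433 = 21.9477
coal: 20.5 × (192.39/139.80) = 20.5 × 1.376180 = 28.2117
nickel: 21.3 × (22769.44/23687.75) = 21.3 × 0.961233 = 20.4743
soybeans: 22.4 × (506.43/379.88) = 22.4 × 1.333132 = 29.8621
Index = Σ wᵢ·(p₁ᵢ/p₀ᵢ) = 15.6071 + 21.9477 + 28.2117 + 20.4743 + 29.8621 = 116.1029

116.10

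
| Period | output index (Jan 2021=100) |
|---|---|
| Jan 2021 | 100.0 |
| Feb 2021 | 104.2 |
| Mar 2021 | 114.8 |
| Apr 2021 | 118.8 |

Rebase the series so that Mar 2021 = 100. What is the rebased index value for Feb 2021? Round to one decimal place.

90.8

Rebased(Feb 2021) = 104.2 / 114.8 × 100 = 90.7666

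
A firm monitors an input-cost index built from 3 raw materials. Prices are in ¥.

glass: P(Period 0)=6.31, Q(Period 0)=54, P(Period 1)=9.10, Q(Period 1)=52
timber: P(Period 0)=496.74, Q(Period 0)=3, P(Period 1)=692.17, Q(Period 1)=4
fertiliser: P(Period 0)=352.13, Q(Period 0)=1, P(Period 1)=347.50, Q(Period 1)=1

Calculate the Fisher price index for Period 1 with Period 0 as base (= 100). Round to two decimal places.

Laspeyres component (base-period weights):
ΣP(Period 1)Q(Period 0) = 9.10×54 + 692.17×3 + 347.50×1 = 491.4 + 2076.51 + 347.5 = 2915.41
ΣP(Period 0)Q(Period 0) = 6.31×54 + 496.74×3 + 352.13×1 = 340.74 + 1490.22 + 352.13 = 2183.09
L = 2915.41 / 2183.09 × 100 = 133.5451
Paasche component (current-period weights):
ΣP(Period 1)Q(Period 1) = 9.10×52 + 692.17×4 + 347.50×1 = 473.2 + 2768.68 + 347.5 = 3589.38
ΣP(Period 0)Q(Period 1) = 6.31×52 + 496.74×4 + 352.13×1 = 328.12 + 1986.96 + 352.13 = 2667.21
P = 3589.38 / 2667.21 × 100 = 134.5743
Fisher = √(L × P) = √(133.5451 × 134.5743) = 134.0587

134.06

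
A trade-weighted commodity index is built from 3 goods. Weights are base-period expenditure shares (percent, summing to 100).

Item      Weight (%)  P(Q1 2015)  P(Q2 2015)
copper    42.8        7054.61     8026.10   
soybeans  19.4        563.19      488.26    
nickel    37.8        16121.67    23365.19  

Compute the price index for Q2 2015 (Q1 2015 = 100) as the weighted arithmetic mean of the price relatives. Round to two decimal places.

120.30

copper: 42.8 × (8026.10/7054.61) = 42.8 × 1.137710 = 48.6940
soybeans: 19.4 × (488.26/563.19) = 19.4 × 0.866954 = 16.8189
nickel: 37.8 × (23365.19/16121.67) = 37.8 × 1.449303 = 54.7837
Index = Σ wᵢ·(p₁ᵢ/p₀ᵢ) = 48.6940 + 16.8189 + 54.7837 = 120.2966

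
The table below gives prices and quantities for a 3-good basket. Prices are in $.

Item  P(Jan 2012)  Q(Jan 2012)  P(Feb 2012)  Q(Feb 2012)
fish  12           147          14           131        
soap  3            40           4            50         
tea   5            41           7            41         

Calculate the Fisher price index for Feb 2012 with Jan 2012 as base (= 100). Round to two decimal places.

120.18

Laspeyres component (base-period weights):
ΣP(Feb 2012)Q(Jan 2012) = 14×147 + 4×40 + 7×41 = 2058 + 160 + 287 = 2505
ΣP(Jan 2012)Q(Jan 2012) = 12×147 + 3×40 + 5×41 = 1764 + 120 + 205 = 2089
L = 2505 / 2089 × 100 = 119.9138
Paasche component (current-period weights):
ΣP(Feb 2012)Q(Feb 2012) = 14×131 + 4×50 + 7×41 = 1834 + 200 + 287 = 2321
ΣP(Jan 2012)Q(Feb 2012) = 12×131 + 3×50 + 5×41 = 1572 + 150 + 205 = 1927
P = 2321 / 1927 × 100 = 120.4463
Fisher = √(L × P) = √(119.9138 × 120.4463) = 120.1798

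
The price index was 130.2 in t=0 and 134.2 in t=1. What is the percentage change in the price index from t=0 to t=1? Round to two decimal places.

Change = (134.2 − 130.2) / 130.2 × 100
       = 4.0 / 130.2 × 100 = 3.0722%

3.07%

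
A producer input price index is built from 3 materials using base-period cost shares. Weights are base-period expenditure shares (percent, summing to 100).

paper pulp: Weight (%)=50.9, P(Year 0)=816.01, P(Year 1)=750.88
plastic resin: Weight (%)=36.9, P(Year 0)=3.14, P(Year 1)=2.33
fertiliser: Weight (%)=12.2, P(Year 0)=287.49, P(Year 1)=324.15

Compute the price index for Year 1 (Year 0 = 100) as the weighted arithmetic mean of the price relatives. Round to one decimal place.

paper pulp: 50.9 × (750.88/816.01) = 50.9 × 0.920185 = 46.8374
plastic resin: 36.9 × (2.33/3.14) = 36.9 × 0.742038 = 27.3812
fertiliser: 12.2 × (324.15/287.49) = 12.2 × 1.127517 = 13.7557
Index = Σ wᵢ·(p₁ᵢ/p₀ᵢ) = 46.8374 + 27.3812 + 13.7557 = 87.9743

88.0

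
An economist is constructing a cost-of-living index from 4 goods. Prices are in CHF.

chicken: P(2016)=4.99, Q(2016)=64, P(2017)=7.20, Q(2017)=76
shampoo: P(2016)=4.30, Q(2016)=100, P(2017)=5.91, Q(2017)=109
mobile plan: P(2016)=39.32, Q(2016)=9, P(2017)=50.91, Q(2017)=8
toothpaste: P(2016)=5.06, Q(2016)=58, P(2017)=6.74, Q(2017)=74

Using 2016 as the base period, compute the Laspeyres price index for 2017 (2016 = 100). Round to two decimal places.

Laspeyres price index uses base-period quantities as weights.
ΣP(2017)·Q(2016) = 7.20×64 + 5.91×100 + 50.91×9 + 6.74×58 = 460.8 + 591 + 458.19 + 390.92 = 1900.91
ΣP(2016)·Q(2016) = 4.99×64 + 4.30×100 + 39.32×9 + 5.06×58 = 319.36 + 430 + 353.88 + 293.48 = 1396.72
Index = 1900.91 / 1396.72 × 100 = 136.0981

136.10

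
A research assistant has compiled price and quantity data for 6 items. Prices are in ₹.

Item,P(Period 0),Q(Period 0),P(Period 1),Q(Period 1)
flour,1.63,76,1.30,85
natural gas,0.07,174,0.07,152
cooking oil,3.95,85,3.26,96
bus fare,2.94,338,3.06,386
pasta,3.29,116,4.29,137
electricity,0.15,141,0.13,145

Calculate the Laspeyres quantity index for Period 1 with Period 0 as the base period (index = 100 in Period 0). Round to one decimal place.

114.3

Laspeyres quantity index uses base-period prices as weights.
ΣP(Period 0)·Q(Period 1) = 1.63×85 + 0.07×152 + 3.95×96 + 2.94×386 + 3.29×137 + 0.15×145 = 138.55 + 10.64 + 379.2 + 1134.84 + 450.73 + 21.75 = 2135.71
ΣP(Period 0)·Q(Period 0) = 1.63×76 + 0.07×174 + 3.95×85 + 2.94×338 + 3.29×116 + 0.15×141 = 123.88 + 12.18 + 335.75 + 993.72 + 381.64 + 21.15 = 1868.32
Index = 2135.71 / 1868.32 × 100 = 114.3118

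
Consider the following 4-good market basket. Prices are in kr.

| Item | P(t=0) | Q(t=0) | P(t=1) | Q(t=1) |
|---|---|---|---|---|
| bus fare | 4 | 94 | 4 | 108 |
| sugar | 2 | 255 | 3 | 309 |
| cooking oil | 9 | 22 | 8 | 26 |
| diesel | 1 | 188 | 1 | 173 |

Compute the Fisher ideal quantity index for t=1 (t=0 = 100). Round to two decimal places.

115.08

Laspeyres component (base-period weights):
ΣP(t=0)Q(t=1) = 4×108 + 2×309 + 9×26 + 1×173 = 432 + 618 + 234 + 173 = 1457
ΣP(t=0)Q(t=0) = 4×94 + 2×255 + 9×22 + 1×188 = 376 + 510 + 198 + 188 = 1272
L = 1457 / 1272 × 100 = 114.5440
Paasche component (current-period weights):
ΣP(t=1)Q(t=1) = 4×108 + 3×309 + 8×26 + 1×173 = 432 + 927 + 208 + 173 = 1740
ΣP(t=1)Q(t=0) = 4×94 + 3×255 + 8×22 + 1×188 = 376 + 765 + 176 + 188 = 1505
P = 1740 / 1505 × 100 = 115.6146
Fisher = √(L × P) = √(114.5440 × 115.6146) = 115.0781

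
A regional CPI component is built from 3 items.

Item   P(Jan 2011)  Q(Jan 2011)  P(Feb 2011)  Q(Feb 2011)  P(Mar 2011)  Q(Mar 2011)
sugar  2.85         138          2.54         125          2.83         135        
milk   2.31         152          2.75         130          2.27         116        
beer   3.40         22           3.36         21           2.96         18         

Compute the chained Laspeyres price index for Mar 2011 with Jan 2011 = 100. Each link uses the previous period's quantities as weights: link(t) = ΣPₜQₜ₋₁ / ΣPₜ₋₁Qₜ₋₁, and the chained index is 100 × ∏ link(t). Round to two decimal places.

Link Jan 2011→Feb 2011:
ΣP(Feb 2011)Q(Jan 2011) = 2.54×138 + 2.75×152 + 3.36×22 = 350.52 + 418 + 73.92 = 842.44
ΣP(Jan 2011)Q(Jan 2011) = 2.85×138 + 2.31×152 + 3.40×22 = 393.3 + 351.12 + 74.8 = 819.22
link = 842.44/819.22 = 1.028344
Link Feb 2011→Mar 2011:
ΣP(Mar 2011)Q(Feb 2011) = 2.83×125 + 2.27×130 + 2.96×21 = 353.75 + 295.1 + 62.16 = 711.01
ΣP(Feb 2011)Q(Feb 2011) = 2.54×125 + 2.75×130 + 3.36×21 = 317.5 + 357.5 + 70.56 = 745.56
link = 711.01/745.56 = 0.953659
Chained index = 100 × 1.028344 × 0.953659 = 98.0690

98.07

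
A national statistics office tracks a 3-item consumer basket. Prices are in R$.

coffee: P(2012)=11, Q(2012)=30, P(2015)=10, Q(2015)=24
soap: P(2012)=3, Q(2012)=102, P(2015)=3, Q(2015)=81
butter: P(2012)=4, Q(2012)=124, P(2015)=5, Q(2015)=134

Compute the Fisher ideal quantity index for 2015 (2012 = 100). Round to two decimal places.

93.09

Laspeyres component (base-period weights):
ΣP(2012)Q(2015) = 11×24 + 3×81 + 4×134 = 264 + 243 + 536 = 1043
ΣP(2012)Q(2012) = 11×30 + 3×102 + 4×124 = 330 + 306 + 496 = 1132
L = 1043 / 1132 × 100 = 92.1378
Paasche component (current-period weights):
ΣP(2015)Q(2015) = 10×24 + 3×81 + 5×134 = 240 + 243 + 670 = 1153
ΣP(2015)Q(2012) = 10×30 + 3×102 + 5×124 = 300 + 306 + 620 = 1226
P = 1153 / 1226 × 100 = 94.0457
Fisher = √(L × P) = √(92.1378 × 94.0457) = 93.0869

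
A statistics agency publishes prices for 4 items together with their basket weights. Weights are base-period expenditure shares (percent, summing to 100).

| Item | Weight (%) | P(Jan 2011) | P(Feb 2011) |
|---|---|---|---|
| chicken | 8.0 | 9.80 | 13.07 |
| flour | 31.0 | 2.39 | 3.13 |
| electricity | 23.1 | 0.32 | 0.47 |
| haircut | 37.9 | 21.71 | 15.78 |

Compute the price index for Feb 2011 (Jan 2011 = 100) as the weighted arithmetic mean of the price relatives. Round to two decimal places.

chicken: 8.0 × (13.07/9.80) = 8.0 × 1.333673 = 10.6694
flour: 31.0 × (3.13/2.39) = 31.0 × 1.309623 = 40.5983
electricity: 23.1 × (0.47/0.32) = 23.1 × 1.468750 = 33.9281
haircut: 37.9 × (15.78/21.71) = 37.9 × 0.726854 = 27.5478
Index = Σ wᵢ·(p₁ᵢ/p₀ᵢ) = 10.6694 + 40.5983 + 33.9281 + 27.5478 = 112.7436

112.74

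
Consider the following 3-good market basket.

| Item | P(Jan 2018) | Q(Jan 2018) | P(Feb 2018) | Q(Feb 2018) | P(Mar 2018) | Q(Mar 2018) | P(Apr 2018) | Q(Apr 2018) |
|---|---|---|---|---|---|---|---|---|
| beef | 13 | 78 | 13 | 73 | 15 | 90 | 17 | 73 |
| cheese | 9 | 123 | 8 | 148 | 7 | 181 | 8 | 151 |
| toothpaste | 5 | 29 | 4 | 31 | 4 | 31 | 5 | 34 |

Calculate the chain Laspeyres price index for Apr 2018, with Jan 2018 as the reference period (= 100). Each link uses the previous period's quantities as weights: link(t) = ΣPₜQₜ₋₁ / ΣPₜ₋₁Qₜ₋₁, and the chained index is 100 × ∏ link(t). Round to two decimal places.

Link Jan 2018→Feb 2018:
ΣP(Feb 2018)Q(Jan 2018) = 13×78 + 8×123 + 4×29 = 1014 + 984 + 116 = 2114
ΣP(Jan 2018)Q(Jan 2018) = 13×78 + 9×123 + 5×29 = 1014 + 1107 + 145 = 2266
link = 2114/2266 = 0.932921
Link Feb 2018→Mar 2018:
ΣP(Mar 2018)Q(Feb 2018) = 15×73 + 7×148 + 4×31 = 1095 + 1036 + 124 = 2255
ΣP(Feb 2018)Q(Feb 2018) = 13×73 + 8×148 + 4×31 = 949 + 1184 + 124 = 2257
link = 2255/2257 = 0.999114
Link Mar 2018→Apr 2018:
ΣP(Apr 2018)Q(Mar 2018) = 17×90 + 8×181 + 5×31 = 1530 + 1448 + 155 = 3133
ΣP(Mar 2018)Q(Mar 2018) = 15×90 + 7×181 + 4×31 = 1350 + 1267 + 124 = 2741
link = 3133/2741 = 1.143013
Chained index = 100 × 0.932921 × 0.999114 × 1.143013 = 106.5397

106.54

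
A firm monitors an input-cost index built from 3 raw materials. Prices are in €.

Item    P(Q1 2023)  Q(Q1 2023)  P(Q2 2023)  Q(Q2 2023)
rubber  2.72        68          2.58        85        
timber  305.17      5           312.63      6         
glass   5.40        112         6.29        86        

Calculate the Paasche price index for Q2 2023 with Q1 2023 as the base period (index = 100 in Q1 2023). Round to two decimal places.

Paasche price index uses current-period quantities as weights.
ΣP(Q2 2023)·Q(Q2 2023) = 2.58×85 + 312.63×6 + 6.29×86 = 219.3 + 1875.78 + 540.94 = 2636.02
ΣP(Q1 2023)·Q(Q2 2023) = 2.72×85 + 305.17×6 + 5.40×86 = 231.2 + 1831.02 + 464.4 = 2526.62
Index = 2636.02 / 2526.62 × 100 = 104.3299

104.33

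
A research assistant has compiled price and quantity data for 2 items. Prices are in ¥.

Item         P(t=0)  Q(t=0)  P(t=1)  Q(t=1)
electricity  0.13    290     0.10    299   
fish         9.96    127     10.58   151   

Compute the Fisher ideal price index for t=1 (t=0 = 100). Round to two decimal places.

105.43

Laspeyres component (base-period weights):
ΣP(t=1)Q(t=0) = 0.10×290 + 10.58×127 = 29 + 1343.66 = 1372.66
ΣP(t=0)Q(t=0) = 0.13×290 + 9.96×127 = 37.7 + 1264.92 = 1302.62
L = 1372.66 / 1302.62 × 100 = 105.3769
Paasche component (current-period weights):
ΣP(t=1)Q(t=1) = 0.10×299 + 10.58×151 = 29.9 + 1597.58 = 1627.48
ΣP(t=0)Q(t=1) = 0.13×299 + 9.96×151 = 38.87 + 1503.96 = 1542.83
P = 1627.48 / 1542.83 × 100 = 105.4867
Fisher = √(L × P) = √(105.3769 × 105.4867) = 105.4317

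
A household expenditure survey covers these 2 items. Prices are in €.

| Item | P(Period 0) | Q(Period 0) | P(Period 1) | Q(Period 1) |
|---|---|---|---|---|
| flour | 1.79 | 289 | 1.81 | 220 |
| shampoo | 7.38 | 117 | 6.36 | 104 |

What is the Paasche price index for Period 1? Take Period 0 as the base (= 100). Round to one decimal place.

91.2

Paasche price index uses current-period quantities as weights.
ΣP(Period 1)·Q(Period 1) = 1.81×220 + 6.36×104 = 398.2 + 661.44 = 1059.64
ΣP(Period 0)·Q(Period 1) = 1.79×220 + 7.38×104 = 393.8 + 767.52 = 1161.32
Index = 1059.64 / 1161.32 × 100 = 91.2444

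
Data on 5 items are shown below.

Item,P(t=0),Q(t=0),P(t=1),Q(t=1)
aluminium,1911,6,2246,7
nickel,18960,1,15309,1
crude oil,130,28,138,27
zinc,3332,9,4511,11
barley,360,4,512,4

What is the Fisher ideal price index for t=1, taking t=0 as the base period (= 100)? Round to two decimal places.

115.92

Laspeyres component (base-period weights):
ΣP(t=1)Q(t=0) = 2246×6 + 15309×1 + 138×28 + 4511×9 + 512×4 = 13476 + 15309 + 3864 + 40599 + 2048 = 75296
ΣP(t=0)Q(t=0) = 1911×6 + 18960×1 + 130×28 + 3332×9 + 360×4 = 11466 + 18960 + 3640 + 29988 + 1440 = 65494
L = 75296 / 65494 × 100 = 114.9663
Paasche component (current-period weights):
ΣP(t=1)Q(t=1) = 2246×7 + 15309×1 + 138×27 + 4511×11 + 512×4 = 15722 + 15309 + 3726 + 49621 + 2048 = 86426
ΣP(t=0)Q(t=1) = 1911×7 + 18960×1 + 130×27 + 3332×11 + 360×4 = 13377 + 18960 + 3510 + 36652 + 1440 = 73939
P = 86426 / 73939 × 100 = 116.8882
Fisher = √(L × P) = √(114.9663 × 116.8882) = 115.9233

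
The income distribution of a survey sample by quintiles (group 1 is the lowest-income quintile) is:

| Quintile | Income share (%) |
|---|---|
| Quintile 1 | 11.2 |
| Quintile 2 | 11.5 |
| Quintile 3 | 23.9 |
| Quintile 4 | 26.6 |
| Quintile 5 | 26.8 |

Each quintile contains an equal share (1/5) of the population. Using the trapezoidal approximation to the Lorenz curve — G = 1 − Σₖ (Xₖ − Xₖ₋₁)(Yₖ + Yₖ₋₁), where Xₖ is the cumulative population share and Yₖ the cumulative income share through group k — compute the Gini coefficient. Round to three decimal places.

0.185

Cumulative income shares Yₖ: 0.1120, 0.2270, 0.4660, 0.7320, 1.0000
Σ (Xₖ−Xₖ₋₁)(Yₖ+Yₖ₋₁) = (1/5)(0.1120+0.0000) + (1/5)(0.2270+0.1120) + (1/5)(0.4660+0.2270) + (1/5)(0.7320+0.4660) + (1/5)(1.0000+0.7320)
  = 0.0224 + 0.0678 + 0.1386 + 0.2396 + 0.3464 = 0.8148
G = 1 − 0.8148 = 0.1852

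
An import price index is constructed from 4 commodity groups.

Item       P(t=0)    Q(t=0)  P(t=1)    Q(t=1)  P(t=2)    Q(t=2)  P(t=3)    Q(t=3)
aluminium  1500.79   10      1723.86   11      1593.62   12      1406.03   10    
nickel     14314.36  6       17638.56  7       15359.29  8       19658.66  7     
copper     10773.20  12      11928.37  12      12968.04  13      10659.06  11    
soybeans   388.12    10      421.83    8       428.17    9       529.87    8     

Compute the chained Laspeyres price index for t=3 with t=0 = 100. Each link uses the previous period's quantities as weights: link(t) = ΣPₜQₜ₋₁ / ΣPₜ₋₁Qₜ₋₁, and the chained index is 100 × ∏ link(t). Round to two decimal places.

114.70

Link t=0→t=1:
ΣP(t=1)Q(t=0) = 1723.86×10 + 17638.56×6 + 11928.37×12 + 421.83×10 = 17238.6 + 105831.36 + 143140.44 + 4218.3 = 270428.7
ΣP(t=0)Q(t=0) = 1500.79×10 + 14314.36×6 + 10773.20×12 + 388.12×10 = 15007.9 + 85886.16 + 129278.4 + 3881.2 = 234053.66
link = 270428.7/234053.66 = 1.155413
Link t=1→t=2:
ΣP(t=2)Q(t=1) = 1593.62×11 + 15359.29×7 + 12968.04×12 + 428.17×8 = 17529.82 + 107515.03 + 155616.48 + 3425.36 = 284086.69
ΣP(t=1)Q(t=1) = 1723.86×11 + 17638.56×7 + 11928.37×12 + 421.83×8 = 18962.46 + 123469.92 + 143140.44 + 3374.64 = 288947.46
link = 284086.69/288947.46 = 0.983178
Link t=2→t=3:
ΣP(t=3)Q(t=2) = 1406.03×12 + 19658.66×8 + 10659.06×13 + 529.87×9 = 16872.36 + 157269.28 + 138567.78 + 4768.83 = 317478.25
ΣP(t=2)Q(t=2) = 1593.62×12 + 15359.29×8 + 12968.04×13 + 428.17×9 = 19123.44 + 122874.32 + 168584.52 + 3853.53 = 314435.81
link = 317478.25/314435.81 = 1.009676
Chained index = 100 × 1.155413 × 0.983178 × 1.009676 = 114.6968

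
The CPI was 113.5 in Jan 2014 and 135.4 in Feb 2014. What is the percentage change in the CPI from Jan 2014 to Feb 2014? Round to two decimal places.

19.30%

Change = (135.4 − 113.5) / 113.5 × 100
       = 21.9 / 113.5 × 100 = 19.2952%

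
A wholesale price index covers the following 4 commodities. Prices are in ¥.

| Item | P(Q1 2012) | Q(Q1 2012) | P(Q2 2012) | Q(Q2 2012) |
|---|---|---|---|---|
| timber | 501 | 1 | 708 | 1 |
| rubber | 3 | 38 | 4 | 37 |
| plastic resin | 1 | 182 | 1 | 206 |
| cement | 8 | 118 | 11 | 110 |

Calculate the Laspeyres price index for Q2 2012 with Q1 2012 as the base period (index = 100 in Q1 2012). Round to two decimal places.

134.41

Laspeyres price index uses base-period quantities as weights.
ΣP(Q2 2012)·Q(Q1 2012) = 708×1 + 4×38 + 1×182 + 11×118 = 708 + 152 + 182 + 1298 = 2340
ΣP(Q1 2012)·Q(Q1 2012) = 501×1 + 3×38 + 1×182 + 8×118 = 501 + 114 + 182 + 944 = 1741
Index = 2340 / 1741 × 100 = 134.4055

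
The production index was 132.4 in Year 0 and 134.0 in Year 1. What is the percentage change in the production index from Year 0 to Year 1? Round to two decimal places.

Change = (134.0 − 132.4) / 132.4 × 100
       = 1.6 / 132.4 × 100 = 1.2085%

1.21%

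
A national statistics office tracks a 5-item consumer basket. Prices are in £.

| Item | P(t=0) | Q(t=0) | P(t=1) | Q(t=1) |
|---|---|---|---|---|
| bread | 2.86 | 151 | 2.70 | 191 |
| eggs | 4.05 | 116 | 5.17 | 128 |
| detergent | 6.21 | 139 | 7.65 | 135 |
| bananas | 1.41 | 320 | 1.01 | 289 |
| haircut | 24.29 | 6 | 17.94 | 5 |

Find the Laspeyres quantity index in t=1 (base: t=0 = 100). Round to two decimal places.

Laspeyres quantity index uses base-period prices as weights.
ΣP(t=0)·Q(t=1) = 2.86×191 + 4.05×128 + 6.21×135 + 1.41×289 + 24.29×5 = 546.26 + 518.4 + 838.35 + 407.49 + 121.45 = 2431.95
ΣP(t=0)·Q(t=0) = 2.86×151 + 4.05×116 + 6.21×139 + 1.41×320 + 24.29×6 = 431.86 + 469.8 + 863.19 + 451.2 + 145.74 = 2361.79
Index = 2431.95 / 2361.79 × 100 = 102.9706

102.97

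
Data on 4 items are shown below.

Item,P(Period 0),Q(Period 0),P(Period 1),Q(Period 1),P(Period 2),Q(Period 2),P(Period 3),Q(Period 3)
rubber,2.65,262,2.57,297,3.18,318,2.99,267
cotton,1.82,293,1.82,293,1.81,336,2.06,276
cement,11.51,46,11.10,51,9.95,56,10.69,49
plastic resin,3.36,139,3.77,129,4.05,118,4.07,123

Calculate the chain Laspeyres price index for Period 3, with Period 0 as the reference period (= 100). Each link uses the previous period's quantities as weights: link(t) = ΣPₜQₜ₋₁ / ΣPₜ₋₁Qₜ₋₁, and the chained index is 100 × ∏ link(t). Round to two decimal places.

Link Period 0→Period 1:
ΣP(Period 1)Q(Period 0) = 2.57×262 + 1.82×293 + 11.10×46 + 3.77×139 = 673.34 + 533.26 + 510.6 + 524.03 = 2241.23
ΣP(Period 0)Q(Period 0) = 2.65×262 + 1.82×293 + 11.51×46 + 3.36×139 = 694.3 + 533.26 + 529.46 + 467.04 = 2224.06
link = 2241.23/2224.06 = 1.007720
Link Period 1→Period 2:
ΣP(Period 2)Q(Period 1) = 3.18×297 + 1.81×293 + 9.95×51 + 4.05×129 = 944.46 + 530.33 + 507.45 + 522.45 = 2504.69
ΣP(Period 1)Q(Period 1) = 2.57×297 + 1.82×293 + 11.10×51 + 3.77×129 = 763.29 + 533.26 + 566.1 + 486.33 = 2348.98
link = 2504.69/2348.98 = 1.066288
Link Period 2→Period 3:
ΣP(Period 3)Q(Period 2) = 2.99×318 + 2.06×336 + 10.69×56 + 4.07×118 = 950.82 + 692.16 + 598.64 + 480.26 = 2721.88
ΣP(Period 2)Q(Period 2) = 3.18×318 + 1.81×336 + 9.95×56 + 4.05×118 = 1011.24 + 608.16 + 557.2 + 477.9 = 2654.5
link = 2721.88/2654.5 = 1.025383
Chained index = 100 × 1.007720 × 1.066288 × 1.025383 = 110.1795

110.18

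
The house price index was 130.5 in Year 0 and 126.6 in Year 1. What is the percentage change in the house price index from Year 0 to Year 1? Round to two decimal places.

-2.99%

Change = (126.6 − 130.5) / 130.5 × 100
       = -3.9 / 130.5 × 100 = -2.9885%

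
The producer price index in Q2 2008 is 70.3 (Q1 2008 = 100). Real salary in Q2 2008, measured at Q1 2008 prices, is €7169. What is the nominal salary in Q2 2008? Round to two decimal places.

Nominal = Real × (Index/100) = 7169 × (70.3/100)
        = 7169 × 0.703 = 5039.8070

5039.81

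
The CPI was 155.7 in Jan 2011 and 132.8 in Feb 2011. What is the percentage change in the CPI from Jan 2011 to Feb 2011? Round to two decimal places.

Change = (132.8 − 155.7) / 155.7 × 100
       = -22.9 / 155.7 × 100 = -14.7078%

-14.71%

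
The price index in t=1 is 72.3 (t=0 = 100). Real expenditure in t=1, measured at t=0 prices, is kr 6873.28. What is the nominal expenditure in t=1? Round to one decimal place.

Nominal = Real × (Index/100) = 6873.28 × (72.3/100)
        = 6873.28 × 0.723 = 4969.3814

4969.4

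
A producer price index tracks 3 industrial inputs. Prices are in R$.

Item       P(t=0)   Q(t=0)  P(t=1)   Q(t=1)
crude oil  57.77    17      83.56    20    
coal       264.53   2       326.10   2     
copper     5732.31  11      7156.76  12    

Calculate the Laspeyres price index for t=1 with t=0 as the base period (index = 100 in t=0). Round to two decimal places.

Laspeyres price index uses base-period quantities as weights.
ΣP(t=1)·Q(t=0) = 83.56×17 + 326.10×2 + 7156.76×11 = 1420.52 + 652.2 + 78724.36 = 80797.08
ΣP(t=0)·Q(t=0) = 57.77×17 + 264.53×2 + 5732.31×11 = 982.09 + 529.06 + 63055.41 = 64566.56
Index = 80797.08 / 64566.56 × 100 = 125.1377

125.14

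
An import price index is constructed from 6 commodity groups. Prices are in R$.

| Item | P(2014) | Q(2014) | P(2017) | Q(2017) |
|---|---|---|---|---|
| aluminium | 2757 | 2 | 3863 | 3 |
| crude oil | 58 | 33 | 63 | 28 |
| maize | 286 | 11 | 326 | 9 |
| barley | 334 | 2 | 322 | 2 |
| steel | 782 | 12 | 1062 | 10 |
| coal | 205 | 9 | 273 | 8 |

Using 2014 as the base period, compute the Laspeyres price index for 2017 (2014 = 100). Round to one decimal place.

Laspeyres price index uses base-period quantities as weights.
ΣP(2017)·Q(2014) = 3863×2 + 63×33 + 326×11 + 322×2 + 1062×12 + 273×9 = 7726 + 2079 + 3586 + 644 + 12744 + 2457 = 29236
ΣP(2014)·Q(2014) = 2757×2 + 58×33 + 286×11 + 334×2 + 782×12 + 205×9 = 5514 + 1914 + 3146 + 668 + 9384 + 1845 = 22471
Index = 29236 / 22471 × 100 = 130.1055

130.1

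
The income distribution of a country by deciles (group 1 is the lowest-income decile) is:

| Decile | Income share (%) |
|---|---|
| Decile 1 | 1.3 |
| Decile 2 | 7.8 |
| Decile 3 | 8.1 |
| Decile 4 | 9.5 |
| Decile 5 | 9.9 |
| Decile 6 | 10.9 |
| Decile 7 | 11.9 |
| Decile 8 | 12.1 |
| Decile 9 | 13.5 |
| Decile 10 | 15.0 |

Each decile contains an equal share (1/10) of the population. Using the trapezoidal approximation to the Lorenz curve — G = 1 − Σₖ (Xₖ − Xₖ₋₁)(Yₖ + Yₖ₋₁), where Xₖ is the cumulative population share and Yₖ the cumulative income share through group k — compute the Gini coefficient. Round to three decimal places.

0.191

Cumulative income shares Yₖ: 0.0130, 0.0910, 0.1720, 0.2670, 0.3660, 0.4750, 0.5940, 0.7150, 0.8500, 1.0000
Σ (Xₖ−Xₖ₋₁)(Yₖ+Yₖ₋₁) = (1/10)(0.0130+0.0000) + (1/10)(0.0910+0.0130) + (1/10)(0.1720+0.0910) + (1/10)(0.2670+0.1720) + (1/10)(0.3660+0.2670) + (1/10)(0.4750+0.3660) + (1/10)(0.5940+0.4750) + (1/10)(0.7150+0.5940) + (1/10)(0.8500+0.7150) + (1/10)(1.0000+0.8500)
  = 0.0013 + 0.0104 + 0.0263 + 0.0439 + 0.0633 + 0.0841 + 0.1069 + 0.1309 + 0.1565 + 0.1850 = 0.8086
G = 1 − 0.8086 = 0.1914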